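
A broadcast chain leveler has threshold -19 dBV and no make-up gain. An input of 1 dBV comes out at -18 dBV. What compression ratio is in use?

20:1

Input overshoot = 1 − (-19) = 20 dB; output overshoot = -18 − (-19) = 1 dB.
Ratio = 20 / 1 = 20.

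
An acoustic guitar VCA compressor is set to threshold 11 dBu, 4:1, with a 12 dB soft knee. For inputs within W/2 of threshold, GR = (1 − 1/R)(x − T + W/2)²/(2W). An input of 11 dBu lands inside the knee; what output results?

x − T + W/2 = 11 − 11 + 6 = 6.
GR = (1 − 1/4) × 6² / 24 = 0.75 × 36 / 24 = 1.125 dB.
Output = 11 − 1.125 = 9.875 dBu.

9.875 dBu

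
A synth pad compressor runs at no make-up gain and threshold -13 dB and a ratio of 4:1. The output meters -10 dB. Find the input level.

-1 dB

That's 3 dB above the -13 dB threshold.
Input overshoot = R × output overshoot = 12 dB → input = -13 + 12 = -1 dB.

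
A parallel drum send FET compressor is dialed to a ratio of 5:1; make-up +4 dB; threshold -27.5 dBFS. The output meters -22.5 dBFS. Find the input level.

Before make-up, the level was -22.5 − 4 = -26.5 dBFS.
The compressed level sits -26.5 − (-27.5) = 1 dB over threshold.
Input overshoot = R × output overshoot = 5 dB → input = -27.5 + 5 = -22.5 dBFS.

-22.5 dBFS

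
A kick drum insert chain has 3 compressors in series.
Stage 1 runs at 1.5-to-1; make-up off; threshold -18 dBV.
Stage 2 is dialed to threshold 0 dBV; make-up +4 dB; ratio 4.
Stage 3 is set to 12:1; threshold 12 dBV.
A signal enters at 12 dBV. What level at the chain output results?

4.5 dBV

Stage 1: 12 dBV is 30 dB over -18 dBV; at 1.5:1 that becomes 20 dB over, giving 2 dBV.
Stage 2: 2 dBV is 2 dB over 0 dBV; at 4:1 that becomes 0.5 dB over, giving 0.5 dBV; +4 dB make-up → 4.5 dBV.
Stage 3: 4.5 dBV ≤ 12 dBV, so stage 3 doesn't engage; output 4.5 dBV.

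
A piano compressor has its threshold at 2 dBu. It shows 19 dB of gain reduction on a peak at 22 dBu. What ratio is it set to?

20:1

Input overshoot = 22 − 2 = 20 dB.
Output overshoot = 20 − 19 = 1 dB.
Ratio = input overshoot / output overshoot = 20 / 1 = 20.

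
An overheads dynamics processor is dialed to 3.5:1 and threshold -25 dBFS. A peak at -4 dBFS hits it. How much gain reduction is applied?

15 dB

The signal is 21 dB above threshold.
At 3.5:1, output sits 21/3.5 = 6 dB above threshold.
GR = overshoot in − overshoot out = 21 − 6 = 15 dB.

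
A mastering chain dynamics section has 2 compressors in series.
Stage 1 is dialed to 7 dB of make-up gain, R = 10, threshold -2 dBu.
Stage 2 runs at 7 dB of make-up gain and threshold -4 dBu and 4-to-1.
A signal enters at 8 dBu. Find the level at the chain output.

5.5 dBu

Stage 1: 8 dBu is 10 dB over -2 dBu; at 10:1 that becomes 1 dB over, giving -1 dBu; +7 dB make-up → 6 dBu.
Stage 2: 10 dB above -4 dBu, reduced 4:1 to 2.5 dB above → -1.5 dBu; +7 dB make-up → 5.5 dBu.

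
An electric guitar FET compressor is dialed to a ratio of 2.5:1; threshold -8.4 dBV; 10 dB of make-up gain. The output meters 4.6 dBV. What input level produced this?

Stripping the +10 dB make-up gives -5.4 dBV at the gain stage.
The compressed level sits -5.4 − (-8.4) = 3 dB over threshold.
Input overshoot = R × output overshoot = 7.5 dB → input = -8.4 + 7.5 = -0.9 dBV.

-0.9 dBV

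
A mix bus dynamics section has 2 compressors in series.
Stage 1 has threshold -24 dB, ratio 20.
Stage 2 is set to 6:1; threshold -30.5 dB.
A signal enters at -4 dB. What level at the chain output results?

-29.25 dB

Stage 1: overshoot 20 dB → 20/20 = 1 dB → -23 dB.
Stage 2: overshoot 7.5 dB → 7.5/6 = 1.25 dB → -29.25 dB.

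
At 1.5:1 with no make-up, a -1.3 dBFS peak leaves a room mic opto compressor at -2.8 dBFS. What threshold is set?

Input is 4.5 dB above T (since output overshoot × R = input overshoot: (-2.8 − T)·1.5 = -1.3 − T gives T = -5.8 dBFS).
Check: -5.8 + (-1.3 − (-5.8))/1.5 = -5.8 + 3 = -2.8 dBFS. ✓

-5.8 dBFS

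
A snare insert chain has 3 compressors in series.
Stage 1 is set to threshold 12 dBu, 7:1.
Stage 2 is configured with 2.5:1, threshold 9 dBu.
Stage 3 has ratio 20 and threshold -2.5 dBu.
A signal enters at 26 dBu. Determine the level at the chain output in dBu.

-1.825 dBu

Stage 1: overshoot 14 dB → 14/7 = 2 dB → 14 dBu.
Stage 2: 5 dB above 9 dBu, reduced 2.5:1 to 2 dB above → 11 dBu.
Stage 3: 11 dBu is 13.5 dB over -2.5 dBu; at 20:1 that becomes 0.675 dB over, giving -1.825 dBu.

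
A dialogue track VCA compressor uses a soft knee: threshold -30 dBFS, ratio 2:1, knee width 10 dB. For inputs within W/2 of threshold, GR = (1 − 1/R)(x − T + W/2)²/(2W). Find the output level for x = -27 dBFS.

x − T + W/2 = -27 − (-30) + 5 = 8.
GR = (1 − 1/2) × 8² / 20 = 0.5 × 64 / 20 = 1.6 dB.
Output = -27 − 1.6 = -28.6 dBFS.

-28.6 dBFS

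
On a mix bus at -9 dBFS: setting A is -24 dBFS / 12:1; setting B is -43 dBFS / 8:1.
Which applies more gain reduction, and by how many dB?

A: overshoot 15 dB → output overshoot 1.25 dB → GR 13.75 dB.
B: overshoot 34 dB → output overshoot 4.25 dB → GR 29.75 dB.
B reduces 16 dB more.

B, by 16 dB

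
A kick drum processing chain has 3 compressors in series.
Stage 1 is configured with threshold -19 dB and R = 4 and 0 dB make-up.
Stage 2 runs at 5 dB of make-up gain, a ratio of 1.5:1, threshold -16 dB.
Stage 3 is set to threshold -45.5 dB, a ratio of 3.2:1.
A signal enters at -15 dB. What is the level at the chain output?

-35.34375 dB

Stage 1: 4 dB above -19 dB, reduced 4:1 to 1 dB above → -18 dB.
Stage 2: -18 dB is at or below the -16 dB threshold — no compression; make-up brings it to -13 dB.
Stage 3: 32.5 dB above -45.5 dB, reduced 3.2:1 to 10.15625 dB above → -35.34375 dB.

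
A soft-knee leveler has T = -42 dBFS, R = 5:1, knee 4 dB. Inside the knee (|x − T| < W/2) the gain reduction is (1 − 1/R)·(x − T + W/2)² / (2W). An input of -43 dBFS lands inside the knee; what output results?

x − T + W/2 = -43 − (-42) + 2 = 1.
GR = (1 − 1/5) × 1² / 8 = 0.8 × 1 / 8 = 0.1 dB.
Output = -43 − 0.1 = -43.1 dBFS.

-43.1 dBFS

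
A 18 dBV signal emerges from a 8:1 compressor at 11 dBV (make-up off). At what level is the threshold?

Gain reduction = 18 − 11 = 7 dB; output overshoot = GR / (R − 1) = 7 / 7 = 1 dB.
Threshold = output − output overshoot = 11 − 1 = 10 dBV.

10 dBV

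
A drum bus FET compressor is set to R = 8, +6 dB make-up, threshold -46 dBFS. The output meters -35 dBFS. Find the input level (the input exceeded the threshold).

Before make-up, the level was -35 − 6 = -41 dBFS.
That's 5 dB above the -46 dBFS threshold.
Undo the ratio: input overshoot = 5 × 8 = 40 dB, giving input = -6 dBFS.

-6 dBFS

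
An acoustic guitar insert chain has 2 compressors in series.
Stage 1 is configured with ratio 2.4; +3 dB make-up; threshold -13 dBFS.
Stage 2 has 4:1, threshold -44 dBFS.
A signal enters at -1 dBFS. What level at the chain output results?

Stage 1: 12 dB above -13 dBFS, reduced 2.4:1 to 5 dB above → -8 dBFS; +3 dB make-up → -5 dBFS.
Stage 2: overshoot 39 dB → 39/4 = 9.75 dB → -34.25 dBFS.

-34.25 dBFS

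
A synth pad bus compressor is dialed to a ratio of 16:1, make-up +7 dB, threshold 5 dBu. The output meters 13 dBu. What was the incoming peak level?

21 dBu

Remove make-up: 13 − 7 = 6 dBu.
That's 1 dB above the 5 dBu threshold.
Undo the ratio: input overshoot = 1 × 16 = 16 dB, giving input = 21 dBu.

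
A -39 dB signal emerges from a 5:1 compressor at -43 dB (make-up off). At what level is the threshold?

Input is 5 dB above T (since output overshoot × R = input overshoot: (-43 − T)·5 = -39 − T gives T = -44 dB).
Check: -44 + (-39 − (-44))/5 = -44 + 1 = -43 dB. ✓

-44 dB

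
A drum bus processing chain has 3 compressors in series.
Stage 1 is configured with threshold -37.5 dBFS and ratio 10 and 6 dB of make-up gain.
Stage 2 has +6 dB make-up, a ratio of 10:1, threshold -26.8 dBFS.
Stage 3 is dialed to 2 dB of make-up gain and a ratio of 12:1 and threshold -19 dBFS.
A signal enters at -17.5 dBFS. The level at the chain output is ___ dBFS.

Stage 1: overshoot 20 dB → 20/10 = 2 dB → -35.5 dBFS; +6 dB make-up → -29.5 dBFS.
Stage 2: below threshold (-29.5 ≤ -26.8); passes unchanged; make-up brings it to -23.5 dBFS.
Stage 3: -23.5 dBFS is at or below the -19 dBFS threshold — no compression; make-up brings it to -21.5 dBFS.

-21.5 dBFS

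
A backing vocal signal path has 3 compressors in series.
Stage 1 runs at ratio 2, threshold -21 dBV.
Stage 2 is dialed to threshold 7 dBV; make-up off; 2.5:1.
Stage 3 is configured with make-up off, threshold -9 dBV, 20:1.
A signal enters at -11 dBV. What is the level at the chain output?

-16 dBV

Stage 1: 10 dB above -21 dBV, reduced 2:1 to 5 dB above → -16 dBV.
Stage 2: -16 dBV ≤ 7 dBV, so stage 2 doesn't engage; output -16 dBV.
Stage 3: below threshold (-16 ≤ -9); passes unchanged; output -16 dBV.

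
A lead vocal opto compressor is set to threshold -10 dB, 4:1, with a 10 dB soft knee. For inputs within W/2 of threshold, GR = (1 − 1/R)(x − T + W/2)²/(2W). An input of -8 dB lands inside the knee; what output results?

-9.8375 dB

x − T + W/2 = -8 − (-10) + 5 = 7.
GR = (1 − 1/4) × 7² / 20 = 0.75 × 49 / 20 = 1.8375 dB.
Output = -8 − 1.8375 = -9.8375 dB.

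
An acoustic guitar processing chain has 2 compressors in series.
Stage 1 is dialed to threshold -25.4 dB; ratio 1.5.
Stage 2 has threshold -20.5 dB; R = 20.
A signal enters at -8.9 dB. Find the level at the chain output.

Stage 1: -8.9 dB is 16.5 dB over -25.4 dB; at 1.5:1 that becomes 11 dB over, giving -14.4 dB.
Stage 2: 6.1 dB above -20.5 dB, reduced 20:1 to 0.305 dB above → -20.195 dB.

-20.195 dB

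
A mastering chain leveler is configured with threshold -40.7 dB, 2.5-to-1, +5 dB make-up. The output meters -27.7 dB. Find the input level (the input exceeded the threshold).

Before make-up, the level was -27.7 − 5 = -32.7 dB.
Post-compression overshoot = -32.7 − (-40.7) = 8 dB.
Input overshoot = R × output overshoot = 20 dB → input = -40.7 + 20 = -20.7 dB.

-20.7 dB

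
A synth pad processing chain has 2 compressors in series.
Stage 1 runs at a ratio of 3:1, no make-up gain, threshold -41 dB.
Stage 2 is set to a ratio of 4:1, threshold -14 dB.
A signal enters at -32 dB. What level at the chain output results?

-38 dB

Stage 1: overshoot 9 dB → 9/3 = 3 dB → -38 dB.
Stage 2: -38 dB ≤ -14 dB, so stage 2 doesn't engage; output -38 dB.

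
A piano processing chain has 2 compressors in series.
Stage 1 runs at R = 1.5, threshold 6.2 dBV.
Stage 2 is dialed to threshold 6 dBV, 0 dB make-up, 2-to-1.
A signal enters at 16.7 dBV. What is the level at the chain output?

Stage 1: overshoot 10.5 dB → 10.5/1.5 = 7 dB → 13.2 dBV.
Stage 2: 13.2 dBV is 7.2 dB over 6 dBV; at 2:1 that becomes 3.6 dB over, giving 9.6 dBV.

9.6 dBV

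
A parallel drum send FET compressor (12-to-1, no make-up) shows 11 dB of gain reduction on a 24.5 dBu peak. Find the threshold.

Input is 12 dB above T (since output overshoot × R = input overshoot: (13.5 − T)·12 = 24.5 − T gives T = 12.5 dBu).
Check: 12.5 + (24.5 − 12.5)/12 = 12.5 + 1 = 13.5 dBu. ✓

12.5 dBu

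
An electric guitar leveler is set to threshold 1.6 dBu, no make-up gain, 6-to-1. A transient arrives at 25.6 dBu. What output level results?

5.6 dBu

Overshoot: 25.6 − 1.6 = 24 dB.
The 24 dB excess becomes 4 dB after 6:1 reduction.
That puts the output at 5.6 dBu.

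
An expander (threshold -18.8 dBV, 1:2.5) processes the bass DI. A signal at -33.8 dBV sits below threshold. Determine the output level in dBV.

Undershoot = (-18.8) − (-33.8) = 15 dB.
At 1:2.5, that expands to 37.5 dB under threshold.
Output = -18.8 − 37.5 = -56.3 dBV.

-56.3 dBV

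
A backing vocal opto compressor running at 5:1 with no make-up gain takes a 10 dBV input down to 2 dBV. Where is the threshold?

0 dBV

Let T be the threshold. Output overshoot = (input overshoot)/R, so 2 − T = (10 − T)/5.
5·(2 − T) = 10 − T → 4·T = 10 − 10 = 0.
T = 0/4 = 0 dBV.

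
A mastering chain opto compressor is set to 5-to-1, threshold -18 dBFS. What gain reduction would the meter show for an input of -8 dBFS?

8 dB

The signal is 10 dB above threshold.
At 5:1, output sits 10/5 = 2 dB above threshold.
So the signal is attenuated by 10 − 2 = 8 dB.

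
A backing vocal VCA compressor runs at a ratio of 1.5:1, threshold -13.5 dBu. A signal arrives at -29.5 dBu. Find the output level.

-29.5 dBu is 16 dB below the -13.5 dBu threshold, so no gain reduction is applied.
Output = input = -29.5 dBu.

-29.5 dBu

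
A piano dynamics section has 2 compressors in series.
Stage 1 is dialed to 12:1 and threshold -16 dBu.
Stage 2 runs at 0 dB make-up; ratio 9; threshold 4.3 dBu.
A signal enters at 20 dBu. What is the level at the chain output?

Stage 1: overshoot 36 dB → 36/12 = 3 dB → -13 dBu.
Stage 2: -13 dBu ≤ 4.3 dBu, so stage 2 doesn't engage; output -13 dBu.

-13 dBu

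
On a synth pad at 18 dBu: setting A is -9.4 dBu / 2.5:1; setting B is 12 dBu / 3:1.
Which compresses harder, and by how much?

A: GR = 27.4 − 27.4/2.5 = 16.44 dB.
B: GR = 6 − 6/3 = 4 dB.
A reduces 12.44 dB more.

A, by 12.44 dB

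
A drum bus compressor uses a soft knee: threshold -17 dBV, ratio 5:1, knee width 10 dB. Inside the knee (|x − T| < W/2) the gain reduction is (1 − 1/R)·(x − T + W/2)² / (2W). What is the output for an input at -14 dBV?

x − T + W/2 = -14 − (-17) + 5 = 8.
GR = (1 − 1/5) × 8² / 20 = 0.8 × 64 / 20 = 2.56 dB.
Output = -14 − 2.56 = -16.56 dBV.

-16.56 dBV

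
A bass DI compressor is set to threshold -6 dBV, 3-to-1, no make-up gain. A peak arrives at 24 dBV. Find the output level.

4 dBV

Overshoot: 24 − (-6) = 30 dB.
At 3:1 the overshoot is divided by 3, leaving 10 dB above threshold.
So the level is -6 + 10 = 4 dBV.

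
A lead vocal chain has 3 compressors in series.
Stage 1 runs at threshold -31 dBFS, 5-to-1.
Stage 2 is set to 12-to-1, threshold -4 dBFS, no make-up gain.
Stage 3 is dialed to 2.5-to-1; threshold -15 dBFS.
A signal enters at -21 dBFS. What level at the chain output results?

Stage 1: 10 dB above -31 dBFS, reduced 5:1 to 2 dB above → -29 dBFS.
Stage 2: -29 dBFS is at or below the -4 dBFS threshold — no compression; output -29 dBFS.
Stage 3: -29 dBFS ≤ -15 dBFS, so stage 3 doesn't engage; output -29 dBFS.

-29 dBFS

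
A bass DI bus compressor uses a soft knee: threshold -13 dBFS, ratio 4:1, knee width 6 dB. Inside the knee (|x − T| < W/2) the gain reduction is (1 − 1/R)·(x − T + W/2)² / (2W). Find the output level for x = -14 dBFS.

x − T + W/2 = -14 − (-13) + 3 = 2.
GR = (1 − 1/4) × 2² / 12 = 0.75 × 4 / 12 = 0.25 dB.
Output = -14 − 0.25 = -14.25 dBFS.

-14.25 dBFS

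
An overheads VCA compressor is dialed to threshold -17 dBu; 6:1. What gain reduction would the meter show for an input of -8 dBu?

7.5 dB

Overshoot = -8 − (-17) = 9 dB.
At 6:1, output sits 9/6 = 1.5 dB above threshold.
So the signal is attenuated by 9 − 1.5 = 7.5 dB.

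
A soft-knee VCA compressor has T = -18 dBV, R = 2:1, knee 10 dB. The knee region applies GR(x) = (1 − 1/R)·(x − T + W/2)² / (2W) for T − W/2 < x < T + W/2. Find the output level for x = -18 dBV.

-18.625 dBV

x − T + W/2 = -18 − (-18) + 5 = 5.
GR = (1 − 1/2) × 5² / 20 = 0.5 × 25 / 20 = 0.625 dB.
Output = -18 − 0.625 = -18.625 dBV.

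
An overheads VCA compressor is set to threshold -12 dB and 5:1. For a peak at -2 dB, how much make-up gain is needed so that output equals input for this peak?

The peak compresses to -12 + 10/5 = -10 dB.
To reach -2 dB requires -2 − (-10) = 8 dB of make-up.

8 dB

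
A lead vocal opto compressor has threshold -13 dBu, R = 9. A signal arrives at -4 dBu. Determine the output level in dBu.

-12 dBu

The input is 9 dB above the -13 dBu threshold.
At 9:1 the overshoot is divided by 9, leaving 1 dB above threshold.
Output = -13 + 1 = -12 dBu.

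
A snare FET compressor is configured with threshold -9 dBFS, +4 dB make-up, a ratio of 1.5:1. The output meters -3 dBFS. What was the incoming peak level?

Stripping the +4 dB make-up gives -7 dBFS at the gain stage.
The compressed level sits -7 − (-9) = 2 dB over threshold.
Undo the ratio: input overshoot = 2 × 1.5 = 3 dB, giving input = -6 dBFS.

-6 dBFS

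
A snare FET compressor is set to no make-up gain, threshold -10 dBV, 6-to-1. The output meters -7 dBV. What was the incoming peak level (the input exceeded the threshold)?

Post-compression overshoot = -7 − (-10) = 3 dB.
Undo the ratio: input overshoot = 3 × 6 = 18 dB, giving input = 8 dBV.

8 dBV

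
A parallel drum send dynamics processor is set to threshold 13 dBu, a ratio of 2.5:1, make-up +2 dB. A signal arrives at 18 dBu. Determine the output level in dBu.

17 dBu

Overshoot: 18 − 13 = 5 dB.
At 2.5:1 the overshoot is divided by 2.5, leaving 2 dB above threshold.
So the level is 13 + 2 = 15 dBu; make-up adds 2 dB, giving 17 dBu.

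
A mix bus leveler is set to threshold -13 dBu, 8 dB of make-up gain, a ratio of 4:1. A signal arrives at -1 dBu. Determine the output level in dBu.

-1 dBu sits 12 dB over threshold.
At 4:1 the overshoot is divided by 4, leaving 3 dB above threshold.
So the level is -13 + 3 = -10 dBu; make-up adds 8 dB, giving -2 dBu.

-2 dBu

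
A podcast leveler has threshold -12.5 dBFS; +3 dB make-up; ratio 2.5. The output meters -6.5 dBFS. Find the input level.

Stripping the +3 dB make-up gives -9.5 dBFS at the gain stage.
Post-compression overshoot = -9.5 − (-12.5) = 3 dB.
Before 2.5:1 compression the overshoot was 3 × 2.5 = 7.5 dB, so input = -12.5 + 7.5 = -5 dBFS.

-5 dBFS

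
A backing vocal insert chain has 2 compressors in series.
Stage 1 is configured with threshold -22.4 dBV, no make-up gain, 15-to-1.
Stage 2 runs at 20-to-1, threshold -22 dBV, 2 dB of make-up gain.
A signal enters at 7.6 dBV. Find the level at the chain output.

-19.92 dBV

Stage 1: 30 dB above -22.4 dBV, reduced 15:1 to 2 dB above → -20.4 dBV.
Stage 2: overshoot 1.6 dB → 1.6/20 = 0.08 dB → -21.92 dBV; +2 dB make-up → -19.92 dBV.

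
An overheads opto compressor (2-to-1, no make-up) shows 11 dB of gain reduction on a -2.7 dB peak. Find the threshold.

Let T be the threshold. Output overshoot = (input overshoot)/R, so -13.7 − T = (-2.7 − T)/2.
2·(-13.7 − T) = -2.7 − T → 1·T = -27.4 − (-2.7) = -24.7.
T = -24.7/1 = -24.7 dB.

-24.7 dB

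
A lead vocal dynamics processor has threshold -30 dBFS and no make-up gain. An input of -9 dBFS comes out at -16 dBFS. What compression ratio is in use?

1.5:1

Input overshoot = -9 − (-30) = 21 dB; output overshoot = -16 − (-30) = 14 dB.
Ratio = 21 / 14 = 1.5.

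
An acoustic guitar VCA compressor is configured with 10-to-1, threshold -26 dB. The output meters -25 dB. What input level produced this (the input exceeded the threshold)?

-16 dB

That's 1 dB above the -26 dB threshold.
Input overshoot = R × output overshoot = 10 dB → input = -26 + 10 = -16 dB.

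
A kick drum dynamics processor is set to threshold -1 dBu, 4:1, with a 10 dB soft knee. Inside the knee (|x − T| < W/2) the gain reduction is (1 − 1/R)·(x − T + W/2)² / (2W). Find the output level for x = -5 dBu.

-5.0375 dBu

x − T + W/2 = -5 − (-1) + 5 = 1.
GR = (1 − 1/4) × 1² / 20 = 0.75 × 1 / 20 = 0.0375 dB.
Output = -5 − 0.0375 = -5.0375 dBu.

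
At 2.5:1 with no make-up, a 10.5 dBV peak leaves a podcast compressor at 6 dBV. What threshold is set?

Input is 7.5 dB above T (since output overshoot × R = input overshoot: (6 − T)·2.5 = 10.5 − T gives T = 3 dBV).
Check: 3 + (10.5 − 3)/2.5 = 3 + 3 = 6 dBV. ✓

3 dBV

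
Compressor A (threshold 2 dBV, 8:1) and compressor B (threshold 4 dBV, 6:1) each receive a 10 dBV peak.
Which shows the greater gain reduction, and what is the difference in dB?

A: 8 dB over, compressed to 1 dB over, so 7 dB of GR.
B: 6 dB over, compressed to 1 dB over, so 5 dB of GR.
A applies 2 dB more gain reduction.

A, by 2 dB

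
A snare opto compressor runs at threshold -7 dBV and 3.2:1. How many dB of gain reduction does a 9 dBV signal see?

The signal is 16 dB above threshold.
A 3.2:1 ratio leaves 5 dB of that excess.
GR = overshoot in − overshoot out = 16 − 5 = 11 dB.

11 dB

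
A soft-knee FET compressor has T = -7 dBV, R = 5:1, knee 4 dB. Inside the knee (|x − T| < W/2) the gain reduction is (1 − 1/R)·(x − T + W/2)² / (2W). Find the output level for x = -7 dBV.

x − T + W/2 = -7 − (-7) + 2 = 2.
GR = (1 − 1/5) × 2² / 8 = 0.8 × 4 / 8 = 0.4 dB.
Output = -7 − 0.4 = -7.4 dBV.

-7.4 dBV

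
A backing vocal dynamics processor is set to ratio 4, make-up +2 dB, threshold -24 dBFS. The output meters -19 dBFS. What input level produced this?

-12 dBFS

Stripping the +2 dB make-up gives -21 dBFS at the gain stage.
The compressed level sits -21 − (-24) = 3 dB over threshold.
Before 4:1 compression the overshoot was 3 × 4 = 12 dB, so input = -24 + 12 = -12 dBFS.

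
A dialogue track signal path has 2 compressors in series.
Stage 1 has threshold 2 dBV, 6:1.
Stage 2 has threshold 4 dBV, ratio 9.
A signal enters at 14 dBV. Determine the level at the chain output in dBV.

Stage 1: 14 dBV is 12 dB over 2 dBV; at 6:1 that becomes 2 dB over, giving 4 dBV.
Stage 2: 4 dBV ≤ 4 dBV, so stage 2 doesn't engage; output 4 dBV.

4 dBV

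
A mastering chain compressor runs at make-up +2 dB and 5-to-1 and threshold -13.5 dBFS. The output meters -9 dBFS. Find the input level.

-1 dBFS

Stripping the +2 dB make-up gives -11 dBFS at the gain stage.
That's 2.5 dB above the -13.5 dBFS threshold.
Before 5:1 compression the overshoot was 2.5 × 5 = 12.5 dB, so input = -13.5 + 12.5 = -1 dBFS.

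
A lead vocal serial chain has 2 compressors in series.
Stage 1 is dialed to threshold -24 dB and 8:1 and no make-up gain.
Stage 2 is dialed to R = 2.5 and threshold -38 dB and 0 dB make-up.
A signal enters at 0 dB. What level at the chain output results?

Stage 1: 0 dB is 24 dB over -24 dB; at 8:1 that becomes 3 dB over, giving -21 dB.
Stage 2: overshoot 17 dB → 17/2.5 = 6.8 dB → -31.2 dB.

-31.2 dB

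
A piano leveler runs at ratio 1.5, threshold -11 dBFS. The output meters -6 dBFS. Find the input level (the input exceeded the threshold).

-3.5 dBFS

Post-compression overshoot = -6 − (-11) = 5 dB.
Before 1.5:1 compression the overshoot was 5 × 1.5 = 7.5 dB, so input = -11 + 7.5 = -3.5 dBFS.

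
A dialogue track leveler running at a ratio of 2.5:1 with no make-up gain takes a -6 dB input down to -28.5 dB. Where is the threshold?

Gain reduction = -6 − (-28.5) = 22.5 dB; output overshoot = GR / (R − 1) = 22.5 / 1.5 = 15 dB.
Threshold = output − output overshoot = -28.5 − 15 = -43.5 dB.

-43.5 dB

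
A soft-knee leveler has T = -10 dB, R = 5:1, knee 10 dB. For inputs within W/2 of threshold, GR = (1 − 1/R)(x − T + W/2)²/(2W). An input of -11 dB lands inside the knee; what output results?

x − T + W/2 = -11 − (-10) + 5 = 4.
GR = (1 − 1/5) × 4² / 20 = 0.8 × 16 / 20 = 0.64 dB.
Output = -11 − 0.64 = -11.64 dB.

-11.64 dB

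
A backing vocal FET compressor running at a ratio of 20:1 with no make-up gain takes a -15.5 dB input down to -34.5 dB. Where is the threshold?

-35.5 dB

Gain reduction = -15.5 − (-34.5) = 19 dB; output overshoot = GR / (R − 1) = 19 / 19 = 1 dB.
Threshold = output − output overshoot = -34.5 − 1 = -35.5 dB.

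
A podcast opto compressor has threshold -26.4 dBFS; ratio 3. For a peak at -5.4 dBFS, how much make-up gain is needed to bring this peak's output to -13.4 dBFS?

Without make-up, output = threshold + overshoot/3 = -26.4 + 7 = -19.4 dBFS.
Gap to target: 6 dB.

6 dB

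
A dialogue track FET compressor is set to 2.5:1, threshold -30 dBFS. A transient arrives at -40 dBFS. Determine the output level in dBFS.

-40 dBFS

-40 dBFS is 10 dB below the -30 dBFS threshold, so no gain reduction is applied.
Output = input = -40 dBFS.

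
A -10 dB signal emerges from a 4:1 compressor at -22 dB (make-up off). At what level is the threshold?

Let T be the threshold. Output overshoot = (input overshoot)/R, so -22 − T = (-10 − T)/4.
4·(-22 − T) = -10 − T → 3·T = -88 − (-10) = -78.
T = -78/3 = -26 dB.

-26 dB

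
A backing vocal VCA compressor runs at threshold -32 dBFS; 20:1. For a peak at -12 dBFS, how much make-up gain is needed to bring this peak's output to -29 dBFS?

2 dB

The peak compresses to -32 + 20/20 = -31 dBFS.
To reach -29 dBFS requires -29 − (-31) = 2 dB of make-up.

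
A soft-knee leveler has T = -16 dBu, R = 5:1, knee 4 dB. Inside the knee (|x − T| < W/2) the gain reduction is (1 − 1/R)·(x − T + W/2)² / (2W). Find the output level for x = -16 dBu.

x − T + W/2 = -16 − (-16) + 2 = 2.
GR = (1 − 1/5) × 2² / 8 = 0.8 × 4 / 8 = 0.4 dB.
Output = -16 − 0.4 = -16.4 dBu.

-16.4 dBu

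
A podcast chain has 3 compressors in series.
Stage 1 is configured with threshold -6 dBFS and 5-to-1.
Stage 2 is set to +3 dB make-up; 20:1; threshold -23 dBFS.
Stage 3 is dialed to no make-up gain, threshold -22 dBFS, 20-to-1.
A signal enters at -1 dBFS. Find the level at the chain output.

Stage 1: overshoot 5 dB → 5/5 = 1 dB → -5 dBFS.
Stage 2: -5 dBFS is 18 dB over -23 dBFS; at 20:1 that becomes 0.9 dB over, giving -22.1 dBFS; +3 dB make-up → -19.1 dBFS.
Stage 3: overshoot 2.9 dB → 2.9/20 = 0.145 dB → -21.855 dBFS.

-21.855 dBFS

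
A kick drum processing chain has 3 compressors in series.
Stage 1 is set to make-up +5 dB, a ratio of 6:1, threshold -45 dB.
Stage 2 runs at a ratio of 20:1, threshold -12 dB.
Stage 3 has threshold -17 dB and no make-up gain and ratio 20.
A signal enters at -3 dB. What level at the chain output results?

Stage 1: -3 dB is 42 dB over -45 dB; at 6:1 that becomes 7 dB over, giving -38 dB; +5 dB make-up → -33 dB.
Stage 2: below threshold (-33 ≤ -12); passes unchanged; output -33 dB.
Stage 3: below threshold (-33 ≤ -17); passes unchanged; output -33 dB.

-33 dB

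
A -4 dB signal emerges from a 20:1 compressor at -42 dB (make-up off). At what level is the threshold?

Let T be the threshold. Output overshoot = (input overshoot)/R, so -42 − T = (-4 − T)/20.
20·(-42 − T) = -4 − T → 19·T = -840 − (-4) = -836.
T = -836/19 = -44 dB.

-44 dB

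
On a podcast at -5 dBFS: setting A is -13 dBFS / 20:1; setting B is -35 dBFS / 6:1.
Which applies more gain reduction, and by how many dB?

B, by 17.4 dB

A: overshoot 8 dB → output overshoot 0.4 dB → GR 7.6 dB.
B: overshoot 30 dB → output overshoot 5 dB → GR 25 dB.
B reduces 17.4 dB more.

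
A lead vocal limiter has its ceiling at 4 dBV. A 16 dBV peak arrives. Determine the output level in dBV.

The limiter clamps the peak to its 4 dBV ceiling.

4 dBV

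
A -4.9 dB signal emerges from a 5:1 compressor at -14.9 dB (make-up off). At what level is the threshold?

Input is 12.5 dB above T (since output overshoot × R = input overshoot: (-14.9 − T)·5 = -4.9 − T gives T = -17.4 dB).
Check: -17.4 + (-4.9 − (-17.4))/5 = -17.4 + 2.5 = -14.9 dB. ✓

-17.4 dB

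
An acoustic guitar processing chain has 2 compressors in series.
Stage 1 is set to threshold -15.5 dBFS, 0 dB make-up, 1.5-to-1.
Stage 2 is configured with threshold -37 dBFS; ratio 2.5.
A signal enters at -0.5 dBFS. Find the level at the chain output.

-24.4 dBFS

Stage 1: 15 dB above -15.5 dBFS, reduced 1.5:1 to 10 dB above → -5.5 dBFS.
Stage 2: 31.5 dB above -37 dBFS, reduced 2.5:1 to 12.6 dB above → -24.4 dBFS.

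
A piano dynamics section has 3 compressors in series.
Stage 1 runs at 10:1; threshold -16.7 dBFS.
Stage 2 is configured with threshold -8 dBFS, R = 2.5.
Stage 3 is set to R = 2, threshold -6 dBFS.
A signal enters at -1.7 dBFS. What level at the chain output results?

Stage 1: 15 dB above -16.7 dBFS, reduced 10:1 to 1.5 dB above → -15.2 dBFS.
Stage 2: below threshold (-15.2 ≤ -8); passes unchanged; output -15.2 dBFS.
Stage 3: -15.2 dBFS ≤ -6 dBFS, so stage 3 doesn't engage; output -15.2 dBFS.

-15.2 dBFS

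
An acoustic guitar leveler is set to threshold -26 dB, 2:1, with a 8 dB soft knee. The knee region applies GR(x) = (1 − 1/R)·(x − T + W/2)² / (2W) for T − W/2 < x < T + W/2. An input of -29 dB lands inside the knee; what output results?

x − T + W/2 = -29 − (-26) + 4 = 1.
GR = (1 − 1/2) × 1² / 16 = 0.5 × 1 / 16 = 0.03125 dB.
Output = -29 − 0.03125 = -29.03125 dB.

-29.03125 dB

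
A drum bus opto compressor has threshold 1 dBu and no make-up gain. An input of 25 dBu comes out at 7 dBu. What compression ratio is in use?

Input overshoot = 25 − 1 = 24 dB; output overshoot = 7 − 1 = 6 dB.
Ratio = 24 / 6 = 4.

4:1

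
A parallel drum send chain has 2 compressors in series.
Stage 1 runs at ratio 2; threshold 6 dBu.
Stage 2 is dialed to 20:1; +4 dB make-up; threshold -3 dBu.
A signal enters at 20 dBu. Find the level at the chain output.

Stage 1: 14 dB above 6 dBu, reduced 2:1 to 7 dB above → 13 dBu.
Stage 2: overshoot 16 dB → 16/20 = 0.8 dB → -2.2 dBu; +4 dB make-up → 1.8 dBu.

1.8 dBu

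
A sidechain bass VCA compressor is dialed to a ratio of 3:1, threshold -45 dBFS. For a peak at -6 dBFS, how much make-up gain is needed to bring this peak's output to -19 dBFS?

13 dB

Without make-up, output = threshold + overshoot/3 = -45 + 13 = -32 dBFS.
Gap to target: 13 dB.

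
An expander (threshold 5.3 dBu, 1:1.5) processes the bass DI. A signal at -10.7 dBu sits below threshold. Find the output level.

The input is 16 dB below the 5.3 dBu threshold.
A 1:1.5 expander multiplies undershoot by 1.5: 16 × 1.5 = 24 dB below threshold.
Output = 5.3 − 24 = -18.7 dBu.

-18.7 dBu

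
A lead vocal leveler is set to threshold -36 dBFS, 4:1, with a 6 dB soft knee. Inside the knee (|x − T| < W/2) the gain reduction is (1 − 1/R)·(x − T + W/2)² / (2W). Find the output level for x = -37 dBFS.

-37.25 dBFS

x − T + W/2 = -37 − (-36) + 3 = 2.
GR = (1 − 1/4) × 2² / 12 = 0.75 × 4 / 12 = 0.25 dB.
Output = -37 − 0.25 = -37.25 dBFS.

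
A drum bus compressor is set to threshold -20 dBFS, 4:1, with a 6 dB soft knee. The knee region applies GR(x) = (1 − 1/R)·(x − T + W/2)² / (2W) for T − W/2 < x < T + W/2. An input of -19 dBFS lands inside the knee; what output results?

-20 dBFS

x − T + W/2 = -19 − (-20) + 3 = 4.
GR = (1 − 1/4) × 4² / 12 = 0.75 × 16 / 12 = 1 dB.
Output = -19 − 1 = -20 dBFS.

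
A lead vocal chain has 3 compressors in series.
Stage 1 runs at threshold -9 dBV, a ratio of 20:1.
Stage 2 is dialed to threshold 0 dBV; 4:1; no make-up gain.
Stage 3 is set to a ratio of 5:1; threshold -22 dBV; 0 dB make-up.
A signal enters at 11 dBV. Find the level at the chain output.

-19.2 dBV

Stage 1: overshoot 20 dB → 20/20 = 1 dB → -8 dBV.
Stage 2: below threshold (-8 ≤ 0); passes unchanged; output -8 dBV.
Stage 3: -8 dBV is 14 dB over -22 dBV; at 5:1 that becomes 2.8 dB over, giving -19.2 dBV.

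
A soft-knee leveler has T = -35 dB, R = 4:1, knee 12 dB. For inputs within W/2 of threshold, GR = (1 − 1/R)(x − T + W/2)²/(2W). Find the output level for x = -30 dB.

-33.78125 dB

x − T + W/2 = -30 − (-35) + 6 = 11.
GR = (1 − 1/4) × 11² / 24 = 0.75 × 121 / 24 = 3.78125 dB.
Output = -30 − 3.78125 = -33.78125 dB.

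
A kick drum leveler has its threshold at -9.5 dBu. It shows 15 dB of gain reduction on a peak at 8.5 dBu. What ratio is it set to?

Input overshoot = 8.5 − (-9.5) = 18 dB.
Output overshoot = 18 − 15 = 3 dB.
Ratio = input overshoot / output overshoot = 18 / 3 = 6.

6:1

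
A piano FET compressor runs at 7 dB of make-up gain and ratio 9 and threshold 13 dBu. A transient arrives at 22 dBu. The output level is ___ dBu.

22 dBu sits 9 dB over threshold.
9:1 compression reduces that to 9/9 = 1 dB over.
That puts the output at 14 dBu; make-up adds 7 dB, giving 21 dBu.

21 dBu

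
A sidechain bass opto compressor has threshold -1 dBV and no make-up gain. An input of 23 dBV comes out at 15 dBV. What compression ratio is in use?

1.5:1

Input overshoot = 23 − (-1) = 24 dB; output overshoot = 15 − (-1) = 16 dB.
Ratio = 24 / 16 = 1.5.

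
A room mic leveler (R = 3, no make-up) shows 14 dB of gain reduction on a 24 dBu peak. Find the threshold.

3 dBu

Let T be the threshold. Output overshoot = (input overshoot)/R, so 10 − T = (24 − T)/3.
3·(10 − T) = 24 − T → 2·T = 30 − 24 = 6.
T = 6/2 = 3 dBu.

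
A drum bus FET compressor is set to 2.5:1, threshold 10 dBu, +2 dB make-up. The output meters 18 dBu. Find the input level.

Stripping the +2 dB make-up gives 16 dBu at the gain stage.
Post-compression overshoot = 16 − 10 = 6 dB.
Before 2.5:1 compression the overshoot was 6 × 2.5 = 15 dB, so input = 10 + 15 = 25 dBu.

25 dBu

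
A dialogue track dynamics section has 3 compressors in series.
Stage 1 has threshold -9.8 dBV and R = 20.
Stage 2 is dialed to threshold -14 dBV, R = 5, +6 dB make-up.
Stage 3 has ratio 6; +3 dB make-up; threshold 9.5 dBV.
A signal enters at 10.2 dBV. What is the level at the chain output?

Stage 1: overshoot 20 dB → 20/20 = 1 dB → -8.8 dBV.
Stage 2: -8.8 dBV is 5.2 dB over -14 dBV; at 5:1 that becomes 1.04 dB over, giving -12.96 dBV; +6 dB make-up → -6.96 dBV.
Stage 3: -6.96 dBV is at or below the 9.5 dBV threshold — no compression; make-up brings it to -3.96 dBV.

-3.96 dBV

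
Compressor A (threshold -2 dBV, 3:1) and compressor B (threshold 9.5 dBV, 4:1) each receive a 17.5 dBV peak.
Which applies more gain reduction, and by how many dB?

A: 19.5 dB over, compressed to 6.5 dB over, so 13 dB of GR.
B: 8 dB over, compressed to 2 dB over, so 6 dB of GR.
Difference: 7 dB in favour of A.

A, by 7 dB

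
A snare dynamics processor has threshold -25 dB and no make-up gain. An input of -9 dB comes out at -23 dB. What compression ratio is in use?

Input overshoot = -9 − (-25) = 16 dB; output overshoot = -23 − (-25) = 2 dB.
Ratio = 16 / 2 = 8.

8:1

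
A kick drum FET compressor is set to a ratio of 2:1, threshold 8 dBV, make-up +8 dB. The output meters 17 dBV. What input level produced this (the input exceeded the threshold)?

10 dBV

Remove make-up: 17 − 8 = 9 dBV.
That's 1 dB above the 8 dBV threshold.
Input overshoot = R × output overshoot = 2 dB → input = 8 + 2 = 10 dBV.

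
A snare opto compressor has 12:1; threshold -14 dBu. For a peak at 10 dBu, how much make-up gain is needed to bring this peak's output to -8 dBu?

Overshoot 24 dB → 24/12 = 2 dB after compression, so the compressed level is -14 + 2 = -12 dBu.
Make-up = target − compressed = -8 − (-12) = 4 dB.

4 dB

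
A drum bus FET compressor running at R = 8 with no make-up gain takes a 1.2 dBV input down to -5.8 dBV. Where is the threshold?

-6.8 dBV

Input is 8 dB above T (since output overshoot × R = input overshoot: (-5.8 − T)·8 = 1.2 − T gives T = -6.8 dBV).
Check: -6.8 + (1.2 − (-6.8))/8 = -6.8 + 1 = -5.8 dBV. ✓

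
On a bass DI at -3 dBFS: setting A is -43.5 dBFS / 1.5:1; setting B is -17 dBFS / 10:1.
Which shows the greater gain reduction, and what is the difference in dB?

A: overshoot 40.5 dB → output overshoot 27 dB → GR 13.5 dB.
B: overshoot 14 dB → output overshoot 1.4 dB → GR 12.6 dB.
A applies 0.9 dB more gain reduction.

A, by 0.9 dB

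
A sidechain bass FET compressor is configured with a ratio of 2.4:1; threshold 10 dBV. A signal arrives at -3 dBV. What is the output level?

-3 dBV is 13 dB below the 10 dBV threshold, so no gain reduction is applied.
Output = input = -3 dBV.

-3 dBV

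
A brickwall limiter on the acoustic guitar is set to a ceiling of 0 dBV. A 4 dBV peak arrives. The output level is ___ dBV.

A brickwall limiter is an ∞:1 compressor: any input above the ceiling is clamped to 0 dBV.

0 dBV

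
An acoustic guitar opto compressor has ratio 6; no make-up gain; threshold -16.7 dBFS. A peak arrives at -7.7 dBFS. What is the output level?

-15.2 dBFS

The input is 9 dB above the -16.7 dBFS threshold.
6:1 compression reduces that to 9/6 = 1.5 dB over.
So the level is -16.7 + 1.5 = -15.2 dBFS.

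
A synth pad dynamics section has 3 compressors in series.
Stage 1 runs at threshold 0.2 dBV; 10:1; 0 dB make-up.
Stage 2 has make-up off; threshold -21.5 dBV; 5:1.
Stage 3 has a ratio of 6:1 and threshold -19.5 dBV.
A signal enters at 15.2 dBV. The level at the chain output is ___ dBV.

-19.06 dBV

Stage 1: 15 dB above 0.2 dBV, reduced 10:1 to 1.5 dB above → 1.7 dBV.
Stage 2: 1.7 dBV is 23.2 dB over -21.5 dBV; at 5:1 that becomes 4.64 dB over, giving -16.86 dBV.
Stage 3: 2.64 dB above -19.5 dBV, reduced 6:1 to 0.44 dB above → -19.06 dBV.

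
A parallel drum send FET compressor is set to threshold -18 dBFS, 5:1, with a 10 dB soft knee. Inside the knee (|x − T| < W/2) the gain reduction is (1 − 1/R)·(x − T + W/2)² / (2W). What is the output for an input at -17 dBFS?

-18.44 dBFS

x − T + W/2 = -17 − (-18) + 5 = 6.
GR = (1 − 1/5) × 6² / 20 = 0.8 × 36 / 20 = 1.44 dB.
Output = -17 − 1.44 = -18.44 dBFS.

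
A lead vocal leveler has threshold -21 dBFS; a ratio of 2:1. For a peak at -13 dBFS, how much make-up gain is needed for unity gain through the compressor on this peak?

4 dB

Overshoot 8 dB → 8/2 = 4 dB after compression, so the compressed level is -21 + 4 = -17 dBFS.
Make-up = target − compressed = -13 − (-17) = 4 dB.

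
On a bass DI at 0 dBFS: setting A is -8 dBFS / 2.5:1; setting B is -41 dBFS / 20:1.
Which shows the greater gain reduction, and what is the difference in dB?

B, by 34.15 dB

A: 8 dB over, compressed to 3.2 dB over, so 4.8 dB of GR.
B: 41 dB over, compressed to 2.05 dB over, so 38.95 dB of GR.
B applies 34.15 dB more gain reduction.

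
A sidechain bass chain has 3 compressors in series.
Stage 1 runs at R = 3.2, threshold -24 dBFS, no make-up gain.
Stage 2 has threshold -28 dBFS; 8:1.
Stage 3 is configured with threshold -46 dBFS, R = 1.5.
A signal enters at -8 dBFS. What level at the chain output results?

-33.25 dBFS

Stage 1: -8 dBFS is 16 dB over -24 dBFS; at 3.2:1 that becomes 5 dB over, giving -19 dBFS.
Stage 2: 9 dB above -28 dBFS, reduced 8:1 to 1.125 dB above → -26.875 dBFS.
Stage 3: overshoot 19.125 dB → 19.125/1.5 = 12.75 dB → -33.25 dBFS.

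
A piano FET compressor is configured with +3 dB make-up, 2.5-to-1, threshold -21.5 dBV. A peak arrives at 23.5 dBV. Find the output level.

-0.5 dBV

Overshoot: 23.5 − (-21.5) = 45 dB.
The 45 dB excess becomes 18 dB after 2.5:1 reduction.
Output = -21.5 + 18 = -3.5 dBV; make-up adds 3 dB, giving -0.5 dBV.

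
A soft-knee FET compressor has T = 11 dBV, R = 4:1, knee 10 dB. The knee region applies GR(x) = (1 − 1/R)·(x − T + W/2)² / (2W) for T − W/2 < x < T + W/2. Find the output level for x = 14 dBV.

11.6 dBV

x − T + W/2 = 14 − 11 + 5 = 8.
GR = (1 − 1/4) × 8² / 20 = 0.75 × 64 / 20 = 2.4 dB.
Output = 14 − 2.4 = 11.6 dBV.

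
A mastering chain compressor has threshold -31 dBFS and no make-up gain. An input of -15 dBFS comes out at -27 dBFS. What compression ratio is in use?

4:1

Input overshoot = -15 − (-31) = 16 dB; output overshoot = -27 − (-31) = 4 dB.
Ratio = 16 / 4 = 4.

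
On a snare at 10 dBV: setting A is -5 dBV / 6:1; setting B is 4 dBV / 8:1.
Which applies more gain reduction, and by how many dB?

A, by 7.25 dB

A: overshoot 15 dB → output overshoot 2.5 dB → GR 12.5 dB.
B: overshoot 6 dB → output overshoot 0.75 dB → GR 5.25 dB.
A reduces 7.25 dB more.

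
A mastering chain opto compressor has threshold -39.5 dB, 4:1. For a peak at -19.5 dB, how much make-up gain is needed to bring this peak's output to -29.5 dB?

Overshoot 20 dB → 20/4 = 5 dB after compression, so the compressed level is -39.5 + 5 = -34.5 dB.
Make-up = target − compressed = -29.5 − (-34.5) = 5 dB.

5 dB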